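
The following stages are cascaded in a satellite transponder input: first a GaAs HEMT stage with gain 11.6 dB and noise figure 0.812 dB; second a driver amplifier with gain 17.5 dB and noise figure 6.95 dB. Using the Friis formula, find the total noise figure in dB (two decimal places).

Convert to linear (a loss of L dB is a gain of −L dB): F_i = 10^(NF_i/10), G_i = 10^(G_i,dB/10)
  Stage 1: F_1 = 10^(0.812/10) = 1.206, G_1 = 10^(11.6/10) = 14.45
  Stage 2: F_2 = 10^(6.95/10) = 4.955, G_2 = 10^(17.5/10) = 56.23
Friis cascade:
  F = 1.206 + (4.955 − 1)/14.45 = 1.479
NF = 10 log₁₀(1.479) = 1.70 dB

1.70 dB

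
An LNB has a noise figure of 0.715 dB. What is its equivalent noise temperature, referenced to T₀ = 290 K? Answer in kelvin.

F = 10^(0.715/10) = 1.17896
T_e = (F − 1)·T₀ = (1.17896 − 1) × 290 = 51.9 K

51.9 K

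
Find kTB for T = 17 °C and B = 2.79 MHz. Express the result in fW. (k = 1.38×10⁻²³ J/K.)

11.2 fW

T = 17 °C + 273.15 = 290.15 K
P_n = kTB = 1.38×10⁻²³ × 290.15 × 2.79×10⁶ = 1.12×10⁻¹⁴ W = 11.2 fW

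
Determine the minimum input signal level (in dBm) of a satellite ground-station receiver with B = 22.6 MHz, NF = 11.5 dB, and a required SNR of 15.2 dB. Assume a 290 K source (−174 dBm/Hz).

Sensitivity = −174 + 10 log₁₀(B) + NF + SNR_min
= −174 + 73.54 + 11.5 + 15.2
= −73.76 dBm → −73.8 dBm

−73.8 dBm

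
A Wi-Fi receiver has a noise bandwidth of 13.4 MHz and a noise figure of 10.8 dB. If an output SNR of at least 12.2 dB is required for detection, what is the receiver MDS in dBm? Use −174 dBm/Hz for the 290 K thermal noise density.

−79.7 dBm

Sensitivity = −174 + 10 log₁₀(B) + NF + SNR_min
= −174 + 71.27 + 10.8 + 12.2
= −79.73 dBm → −79.7 dBm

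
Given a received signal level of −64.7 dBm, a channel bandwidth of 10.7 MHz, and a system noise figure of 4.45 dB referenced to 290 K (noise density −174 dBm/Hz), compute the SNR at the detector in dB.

Noise floor: N = −174 + 10 log₁₀(B) + NF
10 log₁₀(1.07×10⁷) = 70.29 dB
N = −174 + 70.29 + 4.45 = −99.26 dBm
SNR = P_sig − N = −64.7 − (−99.26) = 34.56 dB → 34.6 dB

34.6 dB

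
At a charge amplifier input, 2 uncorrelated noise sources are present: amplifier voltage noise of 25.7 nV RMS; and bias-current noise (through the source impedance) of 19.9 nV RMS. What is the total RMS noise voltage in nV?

Uncorrelated sources add in power (mean-square): V_tot = √(ΣV_i²)
V_tot = √[(2.57×10⁻⁸)² + (1.99×10⁻⁸)²] = 3.25×10⁻⁸ V = 32.5 nV

32.5 nV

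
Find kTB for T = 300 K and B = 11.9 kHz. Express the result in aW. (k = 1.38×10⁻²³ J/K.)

P_n = kTB = 1.38×10⁻²³ × 300 × 1.19×10⁴ = 4.93×10⁻¹⁷ W = 49.3 aW

49.3 aW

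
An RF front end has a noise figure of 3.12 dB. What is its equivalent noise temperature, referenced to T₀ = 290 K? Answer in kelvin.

F = 10^(3.12/10) = 2.05116
T_e = (F − 1)·T₀ = (2.05116 − 1) × 290 = 305 K

305 K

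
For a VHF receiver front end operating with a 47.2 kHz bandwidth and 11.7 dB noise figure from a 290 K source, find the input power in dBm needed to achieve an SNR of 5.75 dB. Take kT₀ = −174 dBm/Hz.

Sensitivity = −174 + 10 log₁₀(B) + NF + SNR_min
= −174 + 46.74 + 11.7 + 5.75
= −109.81 dBm → −109.8 dBm

−109.8 dBm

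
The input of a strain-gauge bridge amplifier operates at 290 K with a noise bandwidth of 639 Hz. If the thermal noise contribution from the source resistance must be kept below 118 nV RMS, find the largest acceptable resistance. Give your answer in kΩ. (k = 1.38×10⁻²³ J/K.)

1.36 kΩ

Johnson–Nyquist: V_n = √(4kTRB) ⇒ R = V_n² / (4kTB)
4kTB = 4 × 1.38×10⁻²³ × 290 × 6.39×10² = 1.02×10⁻¹⁷
R = (1.18×10⁻⁷)² / 1.02×10⁻¹⁷ = 1.36×10³ Ω = 1.36 kΩ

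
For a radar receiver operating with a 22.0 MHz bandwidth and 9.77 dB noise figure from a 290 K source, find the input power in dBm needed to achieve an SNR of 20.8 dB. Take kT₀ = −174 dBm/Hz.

Sensitivity = −174 + 10 log₁₀(B) + NF + SNR_min
= −174 + 73.42 + 9.77 + 20.8
= −70.01 dBm → −70.0 dBm

−70.0 dBm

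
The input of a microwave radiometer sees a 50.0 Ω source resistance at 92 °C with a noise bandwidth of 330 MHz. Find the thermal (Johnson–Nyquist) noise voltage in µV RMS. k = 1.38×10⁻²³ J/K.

18.2 µV

T = 92 °C + 273.15 = 365.15 K
V_n = √(4kTRB)
4kTRB = 4 × 1.38×10⁻²³ × 365.15 × 5.00×10¹ × 3.30×10⁸ = 3.33×10⁻¹⁰ V²
V_n = √(3.33×10⁻¹⁰) = 1.82×10⁻⁵ V = 18.2 µV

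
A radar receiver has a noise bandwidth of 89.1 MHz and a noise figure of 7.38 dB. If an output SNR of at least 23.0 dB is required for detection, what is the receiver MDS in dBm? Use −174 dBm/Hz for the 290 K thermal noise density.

Sensitivity = −174 + 10 log₁₀(B) + NF + SNR_min
= −174 + 79.5 + 7.38 + 23.0
= −64.12 dBm → −64.1 dBm

−64.1 dBm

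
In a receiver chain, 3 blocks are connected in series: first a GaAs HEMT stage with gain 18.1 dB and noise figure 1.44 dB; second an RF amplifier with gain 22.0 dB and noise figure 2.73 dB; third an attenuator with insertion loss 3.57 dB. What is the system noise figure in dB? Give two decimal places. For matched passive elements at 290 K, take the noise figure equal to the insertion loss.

1.48 dB

Convert to linear (a loss of L dB is a gain of −L dB): F_i = 10^(NF_i/10), G_i = 10^(G_i,dB/10)
  Stage 1: F_1 = 10^(1.44/10) = 1.393, G_1 = 10^(18.1/10) = 64.57
  Stage 2: F_2 = 10^(2.73/10) = 1.875, G_2 = 10^(22.0/10) = 158.5
  Stage 3: F_3 = 10^(3.57/10) = 2.275, G_3 = 10^(−3.57/10) = 0.4395
Friis cascade:
  F = 1.393 + (1.875 − 1)/64.57 + (2.275 − 1)/1.023×10⁴ = 1.407
NF = 10 log₁₀(1.407) = 1.48 dB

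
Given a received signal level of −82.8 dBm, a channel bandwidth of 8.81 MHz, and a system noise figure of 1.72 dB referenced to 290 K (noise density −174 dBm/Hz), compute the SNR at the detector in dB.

20.0 dB

Noise floor: N = −174 + 10 log₁₀(B) + NF
10 log₁₀(8.81×10⁶) = 69.45 dB
N = −174 + 69.45 + 1.72 = −102.83 dBm
SNR = P_sig − N = −82.8 − (−102.83) = 20.03 dB → 20.0 dB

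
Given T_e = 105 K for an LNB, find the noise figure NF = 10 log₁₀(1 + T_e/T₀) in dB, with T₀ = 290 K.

1.34 dB

F = 1 + T_e/T₀ = 1 + 105/290 = 1.36207
NF = 10 log₁₀(1.36207) = 1.34 dB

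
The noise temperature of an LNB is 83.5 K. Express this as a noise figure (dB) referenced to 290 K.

1.10 dB

F = 1 + T_e/T₀ = 1 + 83.5/290 = 1.28793
NF = 10 log₁₀(1.28793) = 1.10 dB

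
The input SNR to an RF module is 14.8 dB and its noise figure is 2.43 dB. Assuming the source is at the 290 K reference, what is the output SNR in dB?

By definition F = SNR_in/SNR_out, so in dB: SNR_out = SNR_in − NF
SNR_out = 14.8 − 2.43 = 12.37 dB

12.37 dB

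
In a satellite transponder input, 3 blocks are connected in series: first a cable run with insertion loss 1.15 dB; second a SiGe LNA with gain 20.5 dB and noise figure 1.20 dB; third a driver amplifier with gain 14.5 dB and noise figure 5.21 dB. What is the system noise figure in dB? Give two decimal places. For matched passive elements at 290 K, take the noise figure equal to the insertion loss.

Convert to linear (a loss of L dB is a gain of −L dB): F_i = 10^(NF_i/10), G_i = 10^(G_i,dB/10)
  Stage 1: F_1 = 10^(1.15/10) = 1.303, G_1 = 10^(−1.15/10) = 0.7674
  Stage 2: F_2 = 10^(1.20/10) = 1.318, G_2 = 10^(20.5/10) = 112.2
  Stage 3: F_3 = 10^(5.21/10) = 3.319, G_3 = 10^(14.5/10) = 28.18
Friis cascade:
  F = 1.303 + (1.318 − 1)/0.7674 + (3.319 − 1)/86.10 = 1.745
NF = 10 log₁₀(1.745) = 2.42 dB

2.42 dB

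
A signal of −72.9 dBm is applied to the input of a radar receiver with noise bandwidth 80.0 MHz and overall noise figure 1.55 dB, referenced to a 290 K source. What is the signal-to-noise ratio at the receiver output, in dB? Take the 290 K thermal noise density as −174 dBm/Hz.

20.5 dB

Noise floor: N = −174 + 10 log₁₀(B) + NF
10 log₁₀(8.00×10⁷) = 79.03 dB
N = −174 + 79.03 + 1.55 = −93.42 dBm
SNR = P_sig − N = −72.9 − (−93.42) = 20.52 dB → 20.5 dB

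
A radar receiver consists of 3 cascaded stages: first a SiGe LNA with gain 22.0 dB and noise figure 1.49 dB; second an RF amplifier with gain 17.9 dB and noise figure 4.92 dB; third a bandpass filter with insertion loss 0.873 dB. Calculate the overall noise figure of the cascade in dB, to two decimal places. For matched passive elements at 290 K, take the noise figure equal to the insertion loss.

Convert to linear (a loss of L dB is a gain of −L dB): F_i = 10^(NF_i/10), G_i = 10^(G_i,dB/10)
  Stage 1: F_1 = 10^(1.49/10) = 1.409, G_1 = 10^(22.0/10) = 158.5
  Stage 2: F_2 = 10^(4.92/10) = 3.105, G_2 = 10^(17.9/10) = 61.66
  Stage 3: F_3 = 10^(0.873/10) = 1.223, G_3 = 10^(−0.873/10) = 0.8179
Friis cascade:
  F = 1.409 + (3.105 − 1)/158.5 + (1.223 − 1)/9772 = 1.423
NF = 10 log₁₀(1.423) = 1.53 dB

1.53 dB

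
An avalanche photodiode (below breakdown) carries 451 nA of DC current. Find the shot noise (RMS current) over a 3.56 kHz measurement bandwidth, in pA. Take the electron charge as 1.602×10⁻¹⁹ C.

I_n = √(2qI·B)
2qI·B = 2 × 1.602×10⁻¹⁹ × 4.51×10⁻⁷ × 3.56×10³ = 5.14×10⁻²² A²
I_n = √(5.14×10⁻²²) = 2.27×10⁻¹¹ A = 22.7 pA

22.7 pA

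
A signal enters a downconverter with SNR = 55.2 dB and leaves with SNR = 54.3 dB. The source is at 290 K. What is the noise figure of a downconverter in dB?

NF (dB) = SNR_in(dB) − SNR_out(dB) when the source is at T₀
NF = 55.2 − 54.3 = 0.9 dB

0.9 dB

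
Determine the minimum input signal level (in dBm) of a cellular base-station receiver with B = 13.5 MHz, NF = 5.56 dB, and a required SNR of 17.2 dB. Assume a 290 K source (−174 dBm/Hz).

−79.9 dBm

Sensitivity = −174 + 10 log₁₀(B) + NF + SNR_min
= −174 + 71.3 + 5.56 + 17.2
= −79.94 dBm → −79.9 dBm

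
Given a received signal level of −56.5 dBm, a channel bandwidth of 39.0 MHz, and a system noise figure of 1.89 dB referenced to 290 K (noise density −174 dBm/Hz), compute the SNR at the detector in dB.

Noise floor: N = −174 + 10 log₁₀(B) + NF
10 log₁₀(3.90×10⁷) = 75.91 dB
N = −174 + 75.91 + 1.89 = −96.20 dBm
SNR = P_sig − N = −56.5 − (−96.20) = 39.70 dB → 39.7 dB

39.7 dB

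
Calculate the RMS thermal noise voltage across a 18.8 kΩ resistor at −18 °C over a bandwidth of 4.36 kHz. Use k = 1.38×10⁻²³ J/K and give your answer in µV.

T = −18 °C + 273.15 = 255.15 K
V_n = √(4kTRB)
4kTRB = 4 × 1.38×10⁻²³ × 255.15 × 1.88×10⁴ × 4.36×10³ = 1.15×10⁻¹² V²
V_n = √(1.15×10⁻¹²) = 1.07×10⁻⁶ V = 1.07 µV

1.07 µV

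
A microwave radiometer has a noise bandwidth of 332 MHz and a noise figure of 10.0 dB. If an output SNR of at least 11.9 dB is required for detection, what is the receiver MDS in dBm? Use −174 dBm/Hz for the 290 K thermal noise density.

−66.9 dBm

Sensitivity = −174 + 10 log₁₀(B) + NF + SNR_min
= −174 + 85.21 + 10.0 + 11.9
= −66.89 dBm → −66.9 dBm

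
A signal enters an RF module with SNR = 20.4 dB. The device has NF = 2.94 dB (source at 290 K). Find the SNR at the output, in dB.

By definition F = SNR_in/SNR_out, so in dB: SNR_out = SNR_in − NF
SNR_out = 20.4 − 2.94 = 17.46 dB

17.46 dB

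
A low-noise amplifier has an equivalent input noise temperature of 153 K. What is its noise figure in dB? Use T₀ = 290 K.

1.84 dB

F = 1 + T_e/T₀ = 1 + 153/290 = 1.52759
NF = 10 log₁₀(1.52759) = 1.84 dB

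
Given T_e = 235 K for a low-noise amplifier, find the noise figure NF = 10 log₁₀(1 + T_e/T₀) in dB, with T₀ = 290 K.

2.58 dB

F = 1 + T_e/T₀ = 1 + 235/290 = 1.81034
NF = 10 log₁₀(1.81034) = 2.58 dB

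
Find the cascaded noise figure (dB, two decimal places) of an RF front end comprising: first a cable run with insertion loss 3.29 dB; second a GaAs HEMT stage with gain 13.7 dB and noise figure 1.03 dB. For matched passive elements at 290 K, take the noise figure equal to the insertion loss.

Convert to linear (a loss of L dB is a gain of −L dB): F_i = 10^(NF_i/10), G_i = 10^(G_i,dB/10)
  Stage 1: F_1 = 10^(3.29/10) = 2.133, G_1 = 10^(−3.29/10) = 0.4688
  Stage 2: F_2 = 10^(1.03/10) = 1.268, G_2 = 10^(13.7/10) = 23.44
Friis cascade:
  F = 2.133 + (1.268 − 1)/0.4688 = 2.704
NF = 10 log₁₀(2.704) = 4.32 dB

4.32 dB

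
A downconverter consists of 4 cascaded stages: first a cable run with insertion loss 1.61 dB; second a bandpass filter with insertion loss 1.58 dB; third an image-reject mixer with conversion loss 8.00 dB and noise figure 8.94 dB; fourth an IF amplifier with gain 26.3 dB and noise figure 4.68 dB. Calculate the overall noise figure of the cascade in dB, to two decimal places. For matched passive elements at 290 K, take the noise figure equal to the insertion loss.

Convert to linear (a loss of L dB is a gain of −L dB): F_i = 10^(NF_i/10), G_i = 10^(G_i,dB/10)
  Stage 1: F_1 = 10^(1.61/10) = 1.449, G_1 = 10^(−1.61/10) = 0.6902
  Stage 2: F_2 = 10^(1.58/10) = 1.439, G_2 = 10^(−1.58/10) = 0.6950
  Stage 3: F_3 = 10^(8.94/10) = 7.834, G_3 = 10^(−8.00/10) = 0.1585
  Stage 4: F_4 = 10^(4.68/10) = 2.938, G_4 = 10^(26.3/10) = 426.6
Friis cascade:
  F = 1.449 + (1.439 − 1)/0.6902 + (7.834 − 1)/0.4797 + (2.938 − 1)/0.07603 = 41.81
NF = 10 log₁₀(41.81) = 16.21 dB

16.21 dB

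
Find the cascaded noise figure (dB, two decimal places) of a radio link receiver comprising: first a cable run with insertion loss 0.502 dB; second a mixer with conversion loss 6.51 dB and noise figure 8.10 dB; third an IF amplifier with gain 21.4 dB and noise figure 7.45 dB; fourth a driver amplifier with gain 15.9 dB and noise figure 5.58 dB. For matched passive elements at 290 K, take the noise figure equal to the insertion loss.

Convert to linear (a loss of L dB is a gain of −L dB): F_i = 10^(NF_i/10), G_i = 10^(G_i,dB/10)
  Stage 1: F_1 = 10^(0.502/10) = 1.123, G_1 = 10^(−0.502/10) = 0.8908
  Stage 2: F_2 = 10^(8.10/10) = 6.457, G_2 = 10^(−6.51/10) = 0.2234
  Stage 3: F_3 = 10^(7.45/10) = 5.559, G_3 = 10^(21.4/10) = 138.0
  Stage 4: F_4 = 10^(5.58/10) = 3.614, G_4 = 10^(15.9/10) = 38.90
Friis cascade:
  F = 1.123 + (6.457 − 1)/0.8908 + (5.559 − 1)/0.1990 + (3.614 − 1)/27.47 = 30.26
NF = 10 log₁₀(30.26) = 14.81 dB

14.81 dB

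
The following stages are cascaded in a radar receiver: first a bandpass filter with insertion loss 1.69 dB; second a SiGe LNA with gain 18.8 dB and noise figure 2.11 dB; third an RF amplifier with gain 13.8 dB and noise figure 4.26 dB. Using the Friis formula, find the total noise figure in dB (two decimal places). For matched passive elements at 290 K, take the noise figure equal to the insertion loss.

3.86 dB

Convert to linear (a loss of L dB is a gain of −L dB): F_i = 10^(NF_i/10), G_i = 10^(G_i,dB/10)
  Stage 1: F_1 = 10^(1.69/10) = 1.476, G_1 = 10^(−1.69/10) = 0.6776
  Stage 2: F_2 = 10^(2.11/10) = 1.626, G_2 = 10^(18.8/10) = 75.86
  Stage 3: F_3 = 10^(4.26/10) = 2.667, G_3 = 10^(13.8/10) = 23.99
Friis cascade:
  F = 1.476 + (1.626 − 1)/0.6776 + (2.667 − 1)/51.40 = 2.431
NF = 10 log₁₀(2.431) = 3.86 dB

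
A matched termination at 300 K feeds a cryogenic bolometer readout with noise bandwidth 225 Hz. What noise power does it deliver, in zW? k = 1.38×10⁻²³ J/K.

932 zW

P_n = kTB = 1.38×10⁻²³ × 300 × 2.25×10² = 9.31×10⁻¹⁹ W = 932 zW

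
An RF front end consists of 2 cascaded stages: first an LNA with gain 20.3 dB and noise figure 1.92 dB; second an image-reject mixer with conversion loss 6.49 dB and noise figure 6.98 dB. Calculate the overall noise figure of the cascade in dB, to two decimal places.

2.02 dB

Convert to linear (a loss of L dB is a gain of −L dB): F_i = 10^(NF_i/10), G_i = 10^(G_i,dB/10)
  Stage 1: F_1 = 10^(1.92/10) = 1.556, G_1 = 10^(20.3/10) = 107.2
  Stage 2: F_2 = 10^(6.98/10) = 4.989, G_2 = 10^(−6.49/10) = 0.2244
Friis cascade:
  F = 1.556 + (4.989 − 1)/107.2 = 1.593
NF = 10 log₁₀(1.593) = 2.02 dB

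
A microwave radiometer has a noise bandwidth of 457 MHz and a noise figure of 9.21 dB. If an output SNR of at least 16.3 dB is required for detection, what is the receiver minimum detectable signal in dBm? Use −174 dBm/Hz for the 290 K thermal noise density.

−61.9 dBm

Sensitivity = −174 + 10 log₁₀(B) + NF + SNR_min
= −174 + 86.6 + 9.21 + 16.3
= −61.89 dBm → −61.9 dBm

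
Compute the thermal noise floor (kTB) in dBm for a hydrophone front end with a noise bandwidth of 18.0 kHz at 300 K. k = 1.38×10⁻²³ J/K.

−131.3 dBm

P_n = kTB = 1.38×10⁻²³ × 300 × 1.80×10⁴ = 7.45×10⁻¹⁷ W
In dBm: 10 log₁₀(7.45×10⁻¹⁷ / 10⁻³) = −131.3 dBm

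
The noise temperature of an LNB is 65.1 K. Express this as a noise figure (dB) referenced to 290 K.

0.880 dB

F = 1 + T_e/T₀ = 1 + 65.1/290 = 1.22448
NF = 10 log₁₀(1.22448) = 0.880 dB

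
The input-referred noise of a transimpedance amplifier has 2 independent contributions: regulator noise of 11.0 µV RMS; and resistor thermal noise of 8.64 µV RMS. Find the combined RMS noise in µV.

14.0 µV

Uncorrelated sources add in power (mean-square): V_tot = √(ΣV_i²)
V_tot = √[(1.10×10⁻⁵)² + (8.64×10⁻⁶)²] = 1.40×10⁻⁵ V = 14.0 µV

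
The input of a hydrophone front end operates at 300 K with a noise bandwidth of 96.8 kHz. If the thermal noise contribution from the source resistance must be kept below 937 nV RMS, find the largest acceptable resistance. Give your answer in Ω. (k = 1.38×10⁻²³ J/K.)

548 Ω

Johnson–Nyquist: V_n = √(4kTRB) ⇒ R = V_n² / (4kTB)
4kTB = 4 × 1.38×10⁻²³ × 300 × 9.68×10⁴ = 1.60×10⁻¹⁵
R = (9.37×10⁻⁷)² / 1.60×10⁻¹⁵ = 5.48×10² Ω = 548 Ω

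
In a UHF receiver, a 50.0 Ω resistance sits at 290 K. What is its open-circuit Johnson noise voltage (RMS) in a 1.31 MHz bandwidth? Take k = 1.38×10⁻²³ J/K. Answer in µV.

V_n = √(4kTRB)
4kTRB = 4 × 1.38×10⁻²³ × 290 × 5.00×10¹ × 1.31×10⁶ = 1.05×10⁻¹² V²
V_n = √(1.05×10⁻¹²) = 1.02×10⁻⁶ V = 1.02 µV

1.02 µV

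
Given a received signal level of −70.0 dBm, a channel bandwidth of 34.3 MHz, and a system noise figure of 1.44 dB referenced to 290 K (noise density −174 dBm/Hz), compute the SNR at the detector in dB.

Noise floor: N = −174 + 10 log₁₀(B) + NF
10 log₁₀(3.43×10⁷) = 75.35 dB
N = −174 + 75.35 + 1.44 = −97.21 dBm
SNR = P_sig − N = −70.0 − (−97.21) = 27.21 dB → 27.2 dB

27.2 dB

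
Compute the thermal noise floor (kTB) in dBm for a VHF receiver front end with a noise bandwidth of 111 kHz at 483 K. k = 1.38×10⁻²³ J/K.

−121.3 dBm

P_n = kTB = 1.38×10⁻²³ × 483 × 1.11×10⁵ = 7.40×10⁻¹⁶ W
In dBm: 10 log₁₀(7.40×10⁻¹⁶ / 10⁻³) = −121.3 dBm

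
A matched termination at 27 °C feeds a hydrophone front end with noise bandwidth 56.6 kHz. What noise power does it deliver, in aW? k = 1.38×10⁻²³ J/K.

T = 27 °C + 273.15 = 300.15 K
P_n = kTB = 1.38×10⁻²³ × 300.15 × 5.66×10⁴ = 2.34×10⁻¹⁶ W = 234 aW

234 aW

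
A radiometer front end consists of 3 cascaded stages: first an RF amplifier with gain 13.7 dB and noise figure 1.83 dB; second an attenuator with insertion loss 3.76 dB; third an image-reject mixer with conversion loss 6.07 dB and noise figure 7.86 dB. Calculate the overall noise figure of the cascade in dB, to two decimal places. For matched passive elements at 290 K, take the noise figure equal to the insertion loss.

3.22 dB

Convert to linear (a loss of L dB is a gain of −L dB): F_i = 10^(NF_i/10), G_i = 10^(G_i,dB/10)
  Stage 1: F_1 = 10^(1.83/10) = 1.524, G_1 = 10^(13.7/10) = 23.44
  Stage 2: F_2 = 10^(3.76/10) = 2.377, G_2 = 10^(−3.76/10) = 0.4207
  Stage 3: F_3 = 10^(7.86/10) = 6.109, G_3 = 10^(−6.07/10) = 0.2472
Friis cascade:
  F = 1.524 + (2.377 − 1)/23.44 + (6.109 − 1)/9.863 = 2.101
NF = 10 log₁₀(2.101) = 3.22 dB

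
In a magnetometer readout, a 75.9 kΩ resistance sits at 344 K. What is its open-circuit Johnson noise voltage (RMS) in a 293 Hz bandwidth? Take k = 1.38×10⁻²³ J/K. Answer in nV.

V_n = √(4kTRB)
4kTRB = 4 × 1.38×10⁻²³ × 344 × 7.59×10⁴ × 2.93×10² = 4.22×10⁻¹³ V²
V_n = √(4.22×10⁻¹³) = 6.50×10⁻⁷ V = 650 nV

650 nV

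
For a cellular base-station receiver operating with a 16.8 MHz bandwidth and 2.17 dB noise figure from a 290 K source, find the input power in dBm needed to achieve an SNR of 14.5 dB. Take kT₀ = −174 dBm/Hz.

−85.1 dBm

Sensitivity = −174 + 10 log₁₀(B) + NF + SNR_min
= −174 + 72.25 + 2.17 + 14.5
= −85.08 dBm → −85.1 dBm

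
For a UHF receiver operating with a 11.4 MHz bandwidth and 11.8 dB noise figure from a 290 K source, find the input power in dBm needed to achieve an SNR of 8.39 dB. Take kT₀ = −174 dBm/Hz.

Sensitivity = −174 + 10 log₁₀(B) + NF + SNR_min
= −174 + 70.57 + 11.8 + 8.39
= −83.24 dBm → −83.2 dBm

−83.2 dBm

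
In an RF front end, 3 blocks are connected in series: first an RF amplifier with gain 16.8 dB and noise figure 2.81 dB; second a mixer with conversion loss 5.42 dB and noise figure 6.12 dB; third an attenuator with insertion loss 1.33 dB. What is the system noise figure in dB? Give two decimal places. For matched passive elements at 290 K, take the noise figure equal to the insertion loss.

3.01 dB

Convert to linear (a loss of L dB is a gain of −L dB): F_i = 10^(NF_i/10), G_i = 10^(G_i,dB/10)
  Stage 1: F_1 = 10^(2.81/10) = 1.910, G_1 = 10^(16.8/10) = 47.86
  Stage 2: F_2 = 10^(6.12/10) = 4.093, G_2 = 10^(−5.42/10) = 0.2871
  Stage 3: F_3 = 10^(1.33/10) = 1.358, G_3 = 10^(−1.33/10) = 0.7362
Friis cascade:
  F = 1.910 + (4.093 − 1)/47.86 + (1.358 − 1)/13.74 = 2.001
NF = 10 log₁₀(2.001) = 3.01 dB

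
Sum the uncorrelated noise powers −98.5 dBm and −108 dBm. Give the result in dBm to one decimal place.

Convert to linear, add, convert back:
P₁ = 1.41×10⁻¹³ W, P₂ = 1.58×10⁻¹⁴ W
P_tot = 1.57×10⁻¹³ W → 10 log₁₀(P_tot / 10⁻³) = −98.0 dBm

−98.0 dBm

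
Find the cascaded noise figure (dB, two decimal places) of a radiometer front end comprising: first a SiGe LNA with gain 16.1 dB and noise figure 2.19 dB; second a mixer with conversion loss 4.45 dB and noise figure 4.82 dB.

2.32 dB

Convert to linear (a loss of L dB is a gain of −L dB): F_i = 10^(NF_i/10), G_i = 10^(G_i,dB/10)
  Stage 1: F_1 = 10^(2.19/10) = 1.656, G_1 = 10^(16.1/10) = 40.74
  Stage 2: F_2 = 10^(4.82/10) = 3.034, G_2 = 10^(−4.45/10) = 0.3589
Friis cascade:
  F = 1.656 + (3.034 − 1)/40.74 = 1.706
NF = 10 log₁₀(1.706) = 2.32 dB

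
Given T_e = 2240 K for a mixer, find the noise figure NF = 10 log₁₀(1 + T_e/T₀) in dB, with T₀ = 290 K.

F = 1 + T_e/T₀ = 1 + 2240/290 = 8.72414
NF = 10 log₁₀(8.72414) = 9.41 dB

9.41 dB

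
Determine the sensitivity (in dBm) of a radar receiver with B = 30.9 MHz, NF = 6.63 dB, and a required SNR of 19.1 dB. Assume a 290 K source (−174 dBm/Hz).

Sensitivity = −174 + 10 log₁₀(B) + NF + SNR_min
= −174 + 74.9 + 6.63 + 19.1
= −73.37 dBm → −73.4 dBm

−73.4 dBm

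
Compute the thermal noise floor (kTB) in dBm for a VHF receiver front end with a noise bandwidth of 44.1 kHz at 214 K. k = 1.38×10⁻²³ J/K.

P_n = kTB = 1.38×10⁻²³ × 214 × 4.41×10⁴ = 1.30×10⁻¹⁶ W
In dBm: 10 log₁₀(1.30×10⁻¹⁶ / 10⁻³) = −128.9 dBm

−128.9 dBm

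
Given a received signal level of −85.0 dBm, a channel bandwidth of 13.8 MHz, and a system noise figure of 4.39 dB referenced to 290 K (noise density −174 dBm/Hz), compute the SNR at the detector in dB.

13.2 dB

Noise floor: N = −174 + 10 log₁₀(B) + NF
10 log₁₀(1.38×10⁷) = 71.4 dB
N = −174 + 71.4 + 4.39 = −98.21 dBm
SNR = P_sig − N = −85.0 − (−98.21) = 13.21 dB → 13.2 dB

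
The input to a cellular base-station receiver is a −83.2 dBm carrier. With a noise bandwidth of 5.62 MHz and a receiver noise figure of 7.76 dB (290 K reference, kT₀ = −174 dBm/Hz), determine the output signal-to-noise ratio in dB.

15.5 dB

Noise floor: N = −174 + 10 log₁₀(B) + NF
10 log₁₀(5.62×10⁶) = 67.5 dB
N = −174 + 67.5 + 7.76 = −98.74 dBm
SNR = P_sig − N = −83.2 − (−98.74) = 15.54 dB → 15.5 dB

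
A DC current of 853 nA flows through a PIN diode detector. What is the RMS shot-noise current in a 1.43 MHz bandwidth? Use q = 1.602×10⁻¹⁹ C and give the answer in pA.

I_n = √(2qI·B)
2qI·B = 2 × 1.602×10⁻¹⁹ × 8.53×10⁻⁷ × 1.43×10⁶ = 3.91×10⁻¹⁹ A²
I_n = √(3.91×10⁻¹⁹) = 6.25×10⁻¹⁰ A = 625 pA

625 pA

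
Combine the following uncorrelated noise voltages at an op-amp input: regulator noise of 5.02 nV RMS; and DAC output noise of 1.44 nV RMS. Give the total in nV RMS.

5.22 nV

Uncorrelated sources add in power (mean-square): V_tot = √(ΣV_i²)
V_tot = √[(5.02×10⁻⁹)² + (1.44×10⁻⁹)²] = 5.22×10⁻⁹ V = 5.22 nV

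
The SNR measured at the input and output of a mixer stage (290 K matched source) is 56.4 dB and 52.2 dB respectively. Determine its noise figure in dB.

NF (dB) = SNR_in(dB) − SNR_out(dB) when the source is at T₀
NF = 56.4 − 52.2 = 4.2 dB

4.2 dB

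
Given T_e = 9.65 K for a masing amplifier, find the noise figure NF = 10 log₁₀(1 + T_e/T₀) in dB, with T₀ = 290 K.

0.142 dB

F = 1 + T_e/T₀ = 1 + 9.65/290 = 1.03328
NF = 10 log₁₀(1.03328) = 0.142 dB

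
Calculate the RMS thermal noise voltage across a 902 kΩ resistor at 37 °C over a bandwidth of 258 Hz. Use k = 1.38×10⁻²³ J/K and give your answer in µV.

2.00 µV

T = 37 °C + 273.15 = 310.15 K
V_n = √(4kTRB)
4kTRB = 4 × 1.38×10⁻²³ × 310.15 × 9.02×10⁵ × 2.58×10² = 3.98×10⁻¹² V²
V_n = √(3.98×10⁻¹²) = 2.00×10⁻⁶ V = 2.00 µV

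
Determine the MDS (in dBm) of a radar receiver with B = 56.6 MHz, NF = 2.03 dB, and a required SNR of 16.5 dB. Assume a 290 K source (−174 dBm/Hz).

−77.9 dBm

Sensitivity = −174 + 10 log₁₀(B) + NF + SNR_min
= −174 + 77.53 + 2.03 + 16.5
= −77.94 dBm → −77.9 dBm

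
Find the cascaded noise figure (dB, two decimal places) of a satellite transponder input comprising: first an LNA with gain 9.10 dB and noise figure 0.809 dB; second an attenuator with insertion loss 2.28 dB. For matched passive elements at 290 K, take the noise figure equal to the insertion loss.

Convert to linear (a loss of L dB is a gain of −L dB): F_i = 10^(NF_i/10), G_i = 10^(G_i,dB/10)
  Stage 1: F_1 = 10^(0.809/10) = 1.205, G_1 = 10^(9.10/10) = 8.128
  Stage 2: F_2 = 10^(2.28/10) = 1.690, G_2 = 10^(−2.28/10) = 0.5916
Friis cascade:
  F = 1.205 + (1.690 − 1)/8.128 = 1.290
NF = 10 log₁₀(1.290) = 1.10 dB

1.10 dB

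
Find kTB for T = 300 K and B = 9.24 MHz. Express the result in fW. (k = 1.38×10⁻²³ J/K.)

P_n = kTB = 1.38×10⁻²³ × 300 × 9.24×10⁶ = 3.83×10⁻¹⁴ W = 38.3 fW

38.3 fW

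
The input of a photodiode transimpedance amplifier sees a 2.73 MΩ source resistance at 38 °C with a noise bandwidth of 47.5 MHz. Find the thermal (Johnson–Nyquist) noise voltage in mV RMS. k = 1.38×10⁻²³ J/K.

1.49 mV

T = 38 °C + 273.15 = 311.15 K
V_n = √(4kTRB)
4kTRB = 4 × 1.38×10⁻²³ × 311.15 × 2.73×10⁶ × 4.75×10⁷ = 2.23×10⁻⁶ V²
V_n = √(2.23×10⁻⁶) = 1.49×10⁻³ V = 1.49 mV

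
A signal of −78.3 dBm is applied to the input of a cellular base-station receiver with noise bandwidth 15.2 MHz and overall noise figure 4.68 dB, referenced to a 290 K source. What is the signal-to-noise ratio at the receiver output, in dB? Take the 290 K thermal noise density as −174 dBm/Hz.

Noise floor: N = −174 + 10 log₁₀(B) + NF
10 log₁₀(1.52×10⁷) = 71.82 dB
N = −174 + 71.82 + 4.68 = −97.50 dBm
SNR = P_sig − N = −78.3 − (−97.50) = 19.20 dB → 19.2 dB

19.2 dB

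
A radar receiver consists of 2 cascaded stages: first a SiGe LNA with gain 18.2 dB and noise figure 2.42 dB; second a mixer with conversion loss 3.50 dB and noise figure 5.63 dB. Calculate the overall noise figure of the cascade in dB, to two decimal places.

Convert to linear (a loss of L dB is a gain of −L dB): F_i = 10^(NF_i/10), G_i = 10^(G_i,dB/10)
  Stage 1: F_1 = 10^(2.42/10) = 1.746, G_1 = 10^(18.2/10) = 66.07
  Stage 2: F_2 = 10^(5.63/10) = 3.656, G_2 = 10^(−3.50/10) = 0.4467
Friis cascade:
  F = 1.746 + (3.656 − 1)/66.07 = 1.786
NF = 10 log₁₀(1.786) = 2.52 dB

2.52 dB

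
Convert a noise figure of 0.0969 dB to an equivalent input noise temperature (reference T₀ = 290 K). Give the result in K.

F = 10^(0.0969/10) = 1.02256
T_e = (F − 1)·T₀ = (1.02256 − 1) × 290 = 6.54 K

6.54 K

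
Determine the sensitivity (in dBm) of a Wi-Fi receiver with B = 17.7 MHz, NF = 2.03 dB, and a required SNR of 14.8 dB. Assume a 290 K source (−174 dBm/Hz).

−84.7 dBm

Sensitivity = −174 + 10 log₁₀(B) + NF + SNR_min
= −174 + 72.48 + 2.03 + 14.8
= −84.69 dBm → −84.7 dBm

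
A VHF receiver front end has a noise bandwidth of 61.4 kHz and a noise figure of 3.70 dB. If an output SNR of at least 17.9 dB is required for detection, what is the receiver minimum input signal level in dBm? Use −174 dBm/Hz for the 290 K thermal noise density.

−104.5 dBm

Sensitivity = −174 + 10 log₁₀(B) + NF + SNR_min
= −174 + 47.88 + 3.70 + 17.9
= −104.52 dBm → −104.5 dBm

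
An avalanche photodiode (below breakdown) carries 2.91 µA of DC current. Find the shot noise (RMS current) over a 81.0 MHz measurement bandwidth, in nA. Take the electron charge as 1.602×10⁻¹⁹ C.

I_n = √(2qI·B)
2qI·B = 2 × 1.602×10⁻¹⁹ × 2.91×10⁻⁶ × 8.10×10⁷ = 7.55×10⁻¹⁷ A²
I_n = √(7.55×10⁻¹⁷) = 8.69×10⁻⁹ A = 8.69 nA

8.69 nA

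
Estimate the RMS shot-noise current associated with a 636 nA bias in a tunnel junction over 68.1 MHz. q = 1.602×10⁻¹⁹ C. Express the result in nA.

I_n = √(2qI·B)
2qI·B = 2 × 1.602×10⁻¹⁹ × 6.36×10⁻⁷ × 6.81×10⁷ = 1.39×10⁻¹⁷ A²
I_n = √(1.39×10⁻¹⁷) = 3.73×10⁻⁹ A = 3.73 nA

3.73 nA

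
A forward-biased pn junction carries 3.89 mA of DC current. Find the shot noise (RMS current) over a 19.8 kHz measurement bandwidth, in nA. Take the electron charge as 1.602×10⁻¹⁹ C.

I_n = √(2qI·B)
2qI·B = 2 × 1.602×10⁻¹⁹ × 3.89×10⁻³ × 1.98×10⁴ = 2.47×10⁻¹⁷ A²
I_n = √(2.47×10⁻¹⁷) = 4.97×10⁻⁹ A = 4.97 nA

4.97 nA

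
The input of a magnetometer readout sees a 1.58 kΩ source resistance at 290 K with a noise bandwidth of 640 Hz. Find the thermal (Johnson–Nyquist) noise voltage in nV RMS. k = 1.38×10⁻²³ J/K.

V_n = √(4kTRB)
4kTRB = 4 × 1.38×10⁻²³ × 290 × 1.58×10³ × 6.40×10² = 1.62×10⁻¹⁴ V²
V_n = √(1.62×10⁻¹⁴) = 1.27×10⁻⁷ V = 127 nV

127 nV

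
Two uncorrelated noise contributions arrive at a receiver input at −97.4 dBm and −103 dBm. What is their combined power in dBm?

−96.3 dBm

Convert to linear, add, convert back:
P₁ = 1.82×10⁻¹³ W, P₂ = 5.01×10⁻¹⁴ W
P_tot = 2.32×10⁻¹³ W → 10 log₁₀(P_tot / 10⁻³) = −96.3 dBm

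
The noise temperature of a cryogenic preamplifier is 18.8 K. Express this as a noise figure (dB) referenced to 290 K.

F = 1 + T_e/T₀ = 1 + 18.8/290 = 1.06483
NF = 10 log₁₀(1.06483) = 0.273 dB

0.273 dB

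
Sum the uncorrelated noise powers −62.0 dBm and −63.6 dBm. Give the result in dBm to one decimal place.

−59.7 dBm

Convert to linear, add, convert back:
P₁ = 6.31×10⁻¹⁰ W, P₂ = 4.37×10⁻¹⁰ W
P_tot = 1.07×10⁻⁹ W → 10 log₁₀(P_tot / 10⁻³) = −59.7 dBm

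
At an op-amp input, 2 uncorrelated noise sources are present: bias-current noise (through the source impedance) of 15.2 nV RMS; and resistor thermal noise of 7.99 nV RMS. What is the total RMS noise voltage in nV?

Uncorrelated sources add in power (mean-square): V_tot = √(ΣV_i²)
V_tot = √[(1.52×10⁻⁸)² + (7.99×10⁻⁹)²] = 1.72×10⁻⁸ V = 17.2 nV

17.2 nV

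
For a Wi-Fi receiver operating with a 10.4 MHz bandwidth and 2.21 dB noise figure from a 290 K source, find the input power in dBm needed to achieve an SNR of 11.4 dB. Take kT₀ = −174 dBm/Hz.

Sensitivity = −174 + 10 log₁₀(B) + NF + SNR_min
= −174 + 70.17 + 2.21 + 11.4
= −90.22 dBm → −90.2 dBm

−90.2 dBm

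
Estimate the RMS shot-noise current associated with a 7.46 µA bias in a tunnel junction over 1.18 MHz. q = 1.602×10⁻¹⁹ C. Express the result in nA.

1.68 nA

I_n = √(2qI·B)
2qI·B = 2 × 1.602×10⁻¹⁹ × 7.46×10⁻⁶ × 1.18×10⁶ = 2.82×10⁻¹⁸ A²
I_n = √(2.82×10⁻¹⁸) = 1.68×10⁻⁹ A = 1.68 nA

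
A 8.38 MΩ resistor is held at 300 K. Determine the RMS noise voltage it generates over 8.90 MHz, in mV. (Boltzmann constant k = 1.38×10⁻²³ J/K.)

V_n = √(4kTRB)
4kTRB = 4 × 1.38×10⁻²³ × 300 × 8.38×10⁶ × 8.90×10⁶ = 1.24×10⁻⁶ V²
V_n = √(1.24×10⁻⁶) = 1.11×10⁻³ V = 1.11 mV

1.11 mV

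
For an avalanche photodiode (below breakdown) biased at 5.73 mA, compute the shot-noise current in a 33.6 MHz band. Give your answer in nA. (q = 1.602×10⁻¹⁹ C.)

I_n = √(2qI·B)
2qI·B = 2 × 1.602×10⁻¹⁹ × 5.73×10⁻³ × 3.36×10⁷ = 6.17×10⁻¹⁴ A²
I_n = √(6.17×10⁻¹⁴) = 2.48×10⁻⁷ A = 248 nA

248 nA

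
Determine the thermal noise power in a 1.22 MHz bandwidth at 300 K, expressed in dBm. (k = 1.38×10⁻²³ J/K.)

−113.0 dBm

P_n = kTB = 1.38×10⁻²³ × 300 × 1.22×10⁶ = 5.05×10⁻¹⁵ W
In dBm: 10 log₁₀(5.05×10⁻¹⁵ / 10⁻³) = −113.0 dBm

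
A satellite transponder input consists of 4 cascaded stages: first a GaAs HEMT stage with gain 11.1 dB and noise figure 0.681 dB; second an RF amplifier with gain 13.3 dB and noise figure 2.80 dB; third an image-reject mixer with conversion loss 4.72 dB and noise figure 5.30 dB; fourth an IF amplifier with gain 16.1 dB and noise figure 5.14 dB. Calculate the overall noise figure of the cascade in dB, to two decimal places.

1.05 dB

Convert to linear (a loss of L dB is a gain of −L dB): F_i = 10^(NF_i/10), G_i = 10^(G_i,dB/10)
  Stage 1: F_1 = 10^(0.681/10) = 1.170, G_1 = 10^(11.1/10) = 12.88
  Stage 2: F_2 = 10^(2.80/10) = 1.905, G_2 = 10^(13.3/10) = 21.38
  Stage 3: F_3 = 10^(5.30/10) = 3.388, G_3 = 10^(−4.72/10) = 0.3373
  Stage 4: F_4 = 10^(5.14/10) = 3.266, G_4 = 10^(16.1/10) = 40.74
Friis cascade:
  F = 1.170 + (1.905 − 1)/12.88 + (3.388 − 1)/275.4 + (3.266 − 1)/92.90 = 1.273
NF = 10 log₁₀(1.273) = 1.05 dB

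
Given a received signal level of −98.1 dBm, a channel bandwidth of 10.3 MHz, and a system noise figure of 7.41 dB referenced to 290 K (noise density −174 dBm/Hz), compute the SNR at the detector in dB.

Noise floor: N = −174 + 10 log₁₀(B) + NF
10 log₁₀(1.03×10⁷) = 70.13 dB
N = −174 + 70.13 + 7.41 = −96.46 dBm
SNR = P_sig − N = −98.1 − (−96.46) = −1.64 dB → −1.6 dB

−1.6 dB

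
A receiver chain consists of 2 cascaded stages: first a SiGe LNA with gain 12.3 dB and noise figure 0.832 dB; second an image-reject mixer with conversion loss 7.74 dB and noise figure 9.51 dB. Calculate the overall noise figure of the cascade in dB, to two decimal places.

2.25 dB

Convert to linear (a loss of L dB is a gain of −L dB): F_i = 10^(NF_i/10), G_i = 10^(G_i,dB/10)
  Stage 1: F_1 = 10^(0.832/10) = 1.211, G_1 = 10^(12.3/10) = 16.98
  Stage 2: F_2 = 10^(9.51/10) = 8.933, G_2 = 10^(−7.74/10) = 0.1683
Friis cascade:
  F = 1.211 + (8.933 − 1)/16.98 = 1.678
NF = 10 log₁₀(1.678) = 2.25 dB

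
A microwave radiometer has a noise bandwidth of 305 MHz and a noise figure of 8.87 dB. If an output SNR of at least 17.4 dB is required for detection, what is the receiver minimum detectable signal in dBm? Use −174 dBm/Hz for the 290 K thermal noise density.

−62.9 dBm

Sensitivity = −174 + 10 log₁₀(B) + NF + SNR_min
= −174 + 84.84 + 8.87 + 17.4
= −62.89 dBm → −62.9 dBm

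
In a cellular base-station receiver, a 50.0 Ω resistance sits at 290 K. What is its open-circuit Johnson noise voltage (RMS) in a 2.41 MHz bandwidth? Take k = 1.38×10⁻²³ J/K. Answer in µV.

V_n = √(4kTRB)
4kTRB = 4 × 1.38×10⁻²³ × 290 × 5.00×10¹ × 2.41×10⁶ = 1.93×10⁻¹² V²
V_n = √(1.93×10⁻¹²) = 1.39×10⁻⁶ V = 1.39 µV

1.39 µV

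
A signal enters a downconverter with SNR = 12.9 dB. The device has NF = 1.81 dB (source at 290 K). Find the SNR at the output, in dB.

11.09 dB

By definition F = SNR_in/SNR_out, so in dB: SNR_out = SNR_in − NF
SNR_out = 12.9 − 1.81 = 11.09 dB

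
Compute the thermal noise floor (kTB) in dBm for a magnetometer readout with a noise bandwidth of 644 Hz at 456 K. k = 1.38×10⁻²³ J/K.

−143.9 dBm

P_n = kTB = 1.38×10⁻²³ × 456 × 6.44×10² = 4.05×10⁻¹⁸ W
In dBm: 10 log₁₀(4.05×10⁻¹⁸ / 10⁻³) = −143.9 dBm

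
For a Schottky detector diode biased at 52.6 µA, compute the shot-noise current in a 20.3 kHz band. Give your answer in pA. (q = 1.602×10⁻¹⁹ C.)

I_n = √(2qI·B)
2qI·B = 2 × 1.602×10⁻¹⁹ × 5.26×10⁻⁵ × 2.03×10⁴ = 3.42×10⁻¹⁹ A²
I_n = √(3.42×10⁻¹⁹) = 5.85×10⁻¹⁰ A = 585 pA

585 pA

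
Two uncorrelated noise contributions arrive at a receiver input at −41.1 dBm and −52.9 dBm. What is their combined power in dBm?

Convert to linear, add, convert back:
P₁ = 7.76×10⁻⁸ W, P₂ = 5.13×10⁻⁹ W
P_tot = 8.28×10⁻⁸ W → 10 log₁₀(P_tot / 10⁻³) = −40.8 dBm

−40.8 dBm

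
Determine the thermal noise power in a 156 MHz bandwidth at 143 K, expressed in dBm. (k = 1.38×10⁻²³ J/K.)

−95.1 dBm

P_n = kTB = 1.38×10⁻²³ × 143 × 1.56×10⁸ = 3.08×10⁻¹³ W
In dBm: 10 log₁₀(3.08×10⁻¹³ / 10⁻³) = −95.1 dBm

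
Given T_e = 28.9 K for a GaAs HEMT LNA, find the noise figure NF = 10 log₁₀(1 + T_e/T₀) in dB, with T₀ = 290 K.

0.413 dB

F = 1 + T_e/T₀ = 1 + 28.9/290 = 1.09966
NF = 10 log₁₀(1.09966) = 0.413 dB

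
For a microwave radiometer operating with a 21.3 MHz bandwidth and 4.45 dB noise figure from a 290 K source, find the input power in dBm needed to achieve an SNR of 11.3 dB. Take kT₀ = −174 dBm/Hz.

−85.0 dBm

Sensitivity = −174 + 10 log₁₀(B) + NF + SNR_min
= −174 + 73.28 + 4.45 + 11.3
= −84.97 dBm → −85.0 dBm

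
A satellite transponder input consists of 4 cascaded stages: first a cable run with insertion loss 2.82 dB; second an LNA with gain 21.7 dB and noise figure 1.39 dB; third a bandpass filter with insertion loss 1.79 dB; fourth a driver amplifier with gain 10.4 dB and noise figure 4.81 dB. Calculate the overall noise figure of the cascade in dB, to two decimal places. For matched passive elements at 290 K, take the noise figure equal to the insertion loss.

Convert to linear (a loss of L dB is a gain of −L dB): F_i = 10^(NF_i/10), G_i = 10^(G_i,dB/10)
  Stage 1: F_1 = 10^(2.82/10) = 1.914, G_1 = 10^(−2.82/10) = 0.5224
  Stage 2: F_2 = 10^(1.39/10) = 1.377, G_2 = 10^(21.7/10) = 147.9
  Stage 3: F_3 = 10^(1.79/10) = 1.510, G_3 = 10^(−1.79/10) = 0.6622
  Stage 4: F_4 = 10^(4.81/10) = 3.027, G_4 = 10^(10.4/10) = 10.96
Friis cascade:
  F = 1.914 + (1.377 − 1)/0.5224 + (1.510 − 1)/77.27 + (3.027 − 1)/51.17 = 2.683
NF = 10 log₁₀(2.683) = 4.29 dB

4.29 dB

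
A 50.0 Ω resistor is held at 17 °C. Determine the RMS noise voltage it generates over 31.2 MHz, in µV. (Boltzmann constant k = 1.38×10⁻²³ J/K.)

5.00 µV

T = 17 °C + 273.15 = 290.15 K
V_n = √(4kTRB)
4kTRB = 4 × 1.38×10⁻²³ × 290.15 × 5.00×10¹ × 3.12×10⁷ = 2.50×10⁻¹¹ V²
V_n = √(2.50×10⁻¹¹) = 5.00×10⁻⁶ V = 5.00 µV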